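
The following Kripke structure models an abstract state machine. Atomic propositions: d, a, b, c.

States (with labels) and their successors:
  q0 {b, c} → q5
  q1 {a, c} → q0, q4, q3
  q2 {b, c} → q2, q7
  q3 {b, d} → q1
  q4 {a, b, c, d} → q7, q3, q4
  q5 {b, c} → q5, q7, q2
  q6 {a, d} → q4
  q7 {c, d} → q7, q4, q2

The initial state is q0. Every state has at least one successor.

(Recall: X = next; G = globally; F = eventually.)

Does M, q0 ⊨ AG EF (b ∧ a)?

Yes

States satisfying EF (b ∧ a): {q0, q1, q2, q3, q4, q5, q6, q7}.
States satisfying AG EF (b ∧ a): {q0, q1, q2, q3, q4, q5, q6, q7}.
Every state reachable from q0 satisfies EF (b ∧ a).
q0 ∈ Sat(AG EF (b ∧ a)).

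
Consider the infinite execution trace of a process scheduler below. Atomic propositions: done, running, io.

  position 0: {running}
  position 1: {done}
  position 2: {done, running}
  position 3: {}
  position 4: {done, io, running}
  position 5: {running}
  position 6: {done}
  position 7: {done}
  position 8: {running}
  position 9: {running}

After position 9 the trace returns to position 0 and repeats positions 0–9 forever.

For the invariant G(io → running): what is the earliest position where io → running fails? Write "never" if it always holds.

never

io → running holds at every position 0..9, and those are all the positions the trace ever visits, so the invariant G(io → running) is never violated.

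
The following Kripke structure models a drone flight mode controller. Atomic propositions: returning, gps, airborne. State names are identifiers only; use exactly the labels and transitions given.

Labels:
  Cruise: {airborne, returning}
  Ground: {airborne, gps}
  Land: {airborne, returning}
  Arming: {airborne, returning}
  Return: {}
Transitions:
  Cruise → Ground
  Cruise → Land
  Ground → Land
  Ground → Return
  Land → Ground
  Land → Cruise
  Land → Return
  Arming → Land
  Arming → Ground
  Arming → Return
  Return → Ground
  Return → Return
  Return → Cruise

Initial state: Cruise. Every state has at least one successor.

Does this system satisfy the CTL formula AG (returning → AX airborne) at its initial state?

Does not hold

States satisfying returning → AX airborne: {Cruise, Ground, Return}.
States satisfying AG (returning → AX airborne): ∅.
Land is reachable from Cruise and violates returning → AX airborne, so AG fails at Cruise.
Cruise ∉ Sat(AG (returning → AX airborne)).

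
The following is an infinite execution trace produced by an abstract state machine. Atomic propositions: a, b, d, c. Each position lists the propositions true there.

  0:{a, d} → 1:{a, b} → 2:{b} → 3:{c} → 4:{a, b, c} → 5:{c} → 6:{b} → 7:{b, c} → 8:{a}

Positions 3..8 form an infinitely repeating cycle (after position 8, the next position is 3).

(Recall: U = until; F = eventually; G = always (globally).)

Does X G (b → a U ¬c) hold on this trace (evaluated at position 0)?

No

The position after 0 is 1; G (b → a U ¬c) is false there.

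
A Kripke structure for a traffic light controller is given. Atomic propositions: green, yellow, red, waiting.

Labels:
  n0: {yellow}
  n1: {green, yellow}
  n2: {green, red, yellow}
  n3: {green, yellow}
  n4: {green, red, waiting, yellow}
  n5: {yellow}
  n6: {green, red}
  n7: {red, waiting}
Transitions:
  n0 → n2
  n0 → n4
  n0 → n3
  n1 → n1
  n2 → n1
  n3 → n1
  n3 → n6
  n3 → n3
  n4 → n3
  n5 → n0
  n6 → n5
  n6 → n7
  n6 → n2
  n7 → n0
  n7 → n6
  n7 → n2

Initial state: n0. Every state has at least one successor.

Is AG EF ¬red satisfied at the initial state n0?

Yes

States satisfying EF ¬red: {n0, n1, n2, n3, n4, n5, n6, n7}.
States satisfying AG EF ¬red: {n0, n1, n2, n3, n4, n5, n6, n7}.
Every state reachable from n0 satisfies EF ¬red.
n0 ∈ Sat(AG EF ¬red).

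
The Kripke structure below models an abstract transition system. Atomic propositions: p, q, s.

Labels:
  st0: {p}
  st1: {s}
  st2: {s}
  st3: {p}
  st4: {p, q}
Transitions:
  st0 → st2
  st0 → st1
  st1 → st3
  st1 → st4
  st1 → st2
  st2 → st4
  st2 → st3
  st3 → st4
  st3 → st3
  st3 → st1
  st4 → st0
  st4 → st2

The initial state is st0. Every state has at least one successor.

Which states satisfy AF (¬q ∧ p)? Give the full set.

{st0, st3}

States satisfying ¬q ∧ p: {st0, st3}.
States satisfying AF (¬q ∧ p): {st0, st3}.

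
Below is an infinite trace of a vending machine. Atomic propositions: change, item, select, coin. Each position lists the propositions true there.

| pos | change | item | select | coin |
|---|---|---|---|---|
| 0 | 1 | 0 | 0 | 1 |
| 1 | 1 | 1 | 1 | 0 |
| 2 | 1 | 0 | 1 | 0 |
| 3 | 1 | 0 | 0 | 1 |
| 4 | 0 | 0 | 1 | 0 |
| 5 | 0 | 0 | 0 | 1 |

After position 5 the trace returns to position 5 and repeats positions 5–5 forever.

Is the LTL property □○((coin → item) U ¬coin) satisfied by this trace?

○((coin → item) U ¬coin) must hold at every position from 0 onward. It fails at position 2, so □○((coin → item) U ¬coin) is false.

No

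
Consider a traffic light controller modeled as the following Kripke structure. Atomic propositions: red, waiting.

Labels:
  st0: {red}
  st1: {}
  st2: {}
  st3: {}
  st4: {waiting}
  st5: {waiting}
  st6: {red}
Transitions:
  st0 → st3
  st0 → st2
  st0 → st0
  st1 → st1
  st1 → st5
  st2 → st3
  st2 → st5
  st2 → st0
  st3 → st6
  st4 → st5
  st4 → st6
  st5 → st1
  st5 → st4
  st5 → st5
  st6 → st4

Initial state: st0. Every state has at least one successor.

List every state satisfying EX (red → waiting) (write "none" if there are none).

{st0, st1, st2, st4, st5, st6}

States satisfying red → waiting: {st1, st2, st3, st4, st5}.
States satisfying EX (red → waiting): {st0, st1, st2, st4, st5, st6}.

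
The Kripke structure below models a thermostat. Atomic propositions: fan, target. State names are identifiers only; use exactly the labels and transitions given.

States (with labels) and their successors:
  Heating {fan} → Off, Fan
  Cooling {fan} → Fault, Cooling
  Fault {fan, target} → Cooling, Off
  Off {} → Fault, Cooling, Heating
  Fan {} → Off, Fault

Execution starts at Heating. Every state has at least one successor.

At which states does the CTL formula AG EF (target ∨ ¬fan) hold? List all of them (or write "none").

States satisfying EF (target ∨ ¬fan): {Heating, Cooling, Fault, Off, Fan}.
States satisfying AG EF (target ∨ ¬fan): {Heating, Cooling, Fault, Off, Fan}.

{Heating, Cooling, Fault, Off, Fan}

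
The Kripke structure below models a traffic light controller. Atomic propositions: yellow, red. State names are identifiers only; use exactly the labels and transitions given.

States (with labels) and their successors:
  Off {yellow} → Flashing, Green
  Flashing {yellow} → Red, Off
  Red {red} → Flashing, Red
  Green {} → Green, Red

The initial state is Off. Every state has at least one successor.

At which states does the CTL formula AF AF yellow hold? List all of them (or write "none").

States satisfying AF yellow: {Off, Flashing}.
States satisfying AF AF yellow: {Off, Flashing}.

{Off, Flashing}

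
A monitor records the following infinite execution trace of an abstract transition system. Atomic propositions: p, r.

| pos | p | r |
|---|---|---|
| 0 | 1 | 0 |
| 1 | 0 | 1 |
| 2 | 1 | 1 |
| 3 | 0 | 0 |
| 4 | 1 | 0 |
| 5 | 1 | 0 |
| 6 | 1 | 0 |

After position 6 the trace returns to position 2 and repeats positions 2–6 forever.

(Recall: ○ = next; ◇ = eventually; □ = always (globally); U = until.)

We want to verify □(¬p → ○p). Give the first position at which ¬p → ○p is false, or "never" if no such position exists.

¬p → ○p holds at every position 0..6, and those are all the positions the trace ever visits, so the invariant □(¬p → ○p) is never violated.

never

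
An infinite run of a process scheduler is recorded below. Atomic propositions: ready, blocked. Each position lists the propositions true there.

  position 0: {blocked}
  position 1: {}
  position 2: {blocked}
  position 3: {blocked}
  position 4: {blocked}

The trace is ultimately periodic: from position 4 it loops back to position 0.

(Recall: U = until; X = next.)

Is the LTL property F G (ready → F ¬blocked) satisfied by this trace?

Satisfied

G (ready → F ¬blocked) holds at position 0, which is reachable from 0, so F G (ready → F ¬blocked) holds.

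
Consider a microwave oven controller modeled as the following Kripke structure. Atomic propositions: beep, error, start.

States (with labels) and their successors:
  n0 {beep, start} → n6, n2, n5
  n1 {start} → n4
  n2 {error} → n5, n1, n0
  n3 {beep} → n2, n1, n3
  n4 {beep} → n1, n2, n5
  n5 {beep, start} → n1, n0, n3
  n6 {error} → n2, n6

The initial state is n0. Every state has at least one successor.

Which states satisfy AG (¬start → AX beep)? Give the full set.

States satisfying ¬start → AX beep: {n0, n1, n5}.
States satisfying AG (¬start → AX beep): ∅.

none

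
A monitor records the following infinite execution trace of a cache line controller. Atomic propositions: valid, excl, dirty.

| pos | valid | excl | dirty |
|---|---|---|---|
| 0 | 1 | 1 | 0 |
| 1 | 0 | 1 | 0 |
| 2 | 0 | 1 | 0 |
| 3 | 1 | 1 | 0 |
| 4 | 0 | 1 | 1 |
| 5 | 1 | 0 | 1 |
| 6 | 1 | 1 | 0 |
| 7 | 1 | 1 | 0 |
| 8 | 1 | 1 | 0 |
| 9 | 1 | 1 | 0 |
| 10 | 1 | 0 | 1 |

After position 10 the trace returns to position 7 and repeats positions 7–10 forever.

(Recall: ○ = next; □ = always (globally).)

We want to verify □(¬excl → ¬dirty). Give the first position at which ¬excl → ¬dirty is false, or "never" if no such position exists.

5

Check ¬excl → ¬dirty at each position in order: 0 ✓, 1 ✓, 2 ✓, 3 ✓, 4 ✓.
At position 5 the labels are {dirty, valid}, so ¬excl → ¬dirty is false there. This is the first violation.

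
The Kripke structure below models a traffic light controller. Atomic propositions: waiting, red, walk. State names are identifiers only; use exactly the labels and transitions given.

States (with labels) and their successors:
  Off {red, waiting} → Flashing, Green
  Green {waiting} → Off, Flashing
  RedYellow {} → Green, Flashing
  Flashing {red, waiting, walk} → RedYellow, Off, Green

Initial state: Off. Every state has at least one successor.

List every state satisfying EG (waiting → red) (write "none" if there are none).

{Off, RedYellow, Flashing}

States satisfying waiting → red: {Off, RedYellow, Flashing}.
States satisfying EG (waiting → red): {Off, RedYellow, Flashing}.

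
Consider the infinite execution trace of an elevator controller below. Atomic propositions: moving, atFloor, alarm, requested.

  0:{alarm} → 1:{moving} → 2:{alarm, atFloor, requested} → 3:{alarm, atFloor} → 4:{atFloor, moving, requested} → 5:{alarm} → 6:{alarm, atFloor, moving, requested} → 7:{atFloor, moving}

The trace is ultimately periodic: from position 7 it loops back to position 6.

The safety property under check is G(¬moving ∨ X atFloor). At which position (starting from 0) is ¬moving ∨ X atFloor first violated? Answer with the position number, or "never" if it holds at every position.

4

Check ¬moving ∨ X atFloor at each position in order: 0 ✓, 1 ✓, 2 ✓, 3 ✓.
At position 4 the labels are {atFloor, moving, requested} and the next position 5 has {alarm}, so ¬moving ∨ X atFloor is false there. This is the first violation.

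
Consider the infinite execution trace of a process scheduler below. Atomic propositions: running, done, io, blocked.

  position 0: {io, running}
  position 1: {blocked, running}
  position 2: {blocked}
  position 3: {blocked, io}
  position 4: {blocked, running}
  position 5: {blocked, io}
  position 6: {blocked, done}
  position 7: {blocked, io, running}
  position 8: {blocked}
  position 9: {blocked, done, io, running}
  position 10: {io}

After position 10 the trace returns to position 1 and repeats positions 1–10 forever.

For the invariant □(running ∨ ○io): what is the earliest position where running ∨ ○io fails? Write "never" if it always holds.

3

Check running ∨ ○io at each position in order: 0 ✓, 1 ✓, 2 ✓.
At position 3 the labels are {blocked, io} and the next position 4 has {blocked, running}, so running ∨ ○io is false there. This is the first violation.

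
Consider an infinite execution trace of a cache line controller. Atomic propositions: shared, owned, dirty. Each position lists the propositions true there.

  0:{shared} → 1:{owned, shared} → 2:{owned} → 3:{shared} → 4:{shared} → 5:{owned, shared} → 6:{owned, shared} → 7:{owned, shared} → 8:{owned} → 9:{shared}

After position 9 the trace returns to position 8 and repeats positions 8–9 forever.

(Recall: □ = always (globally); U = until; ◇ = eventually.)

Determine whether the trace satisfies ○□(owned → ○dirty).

The position after 0 is 1; □(owned → ○dirty) is false there.

Violated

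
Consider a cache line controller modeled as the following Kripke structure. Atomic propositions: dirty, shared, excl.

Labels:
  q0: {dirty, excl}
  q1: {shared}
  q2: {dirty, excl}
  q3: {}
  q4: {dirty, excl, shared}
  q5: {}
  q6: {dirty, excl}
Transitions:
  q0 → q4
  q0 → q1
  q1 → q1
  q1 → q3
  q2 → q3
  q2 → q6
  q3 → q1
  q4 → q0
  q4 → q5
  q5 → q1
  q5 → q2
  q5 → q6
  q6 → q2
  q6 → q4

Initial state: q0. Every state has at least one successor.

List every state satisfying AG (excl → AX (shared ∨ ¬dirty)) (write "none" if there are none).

States satisfying excl → AX (shared ∨ ¬dirty): {q0, q1, q3, q5}.
States satisfying AG (excl → AX (shared ∨ ¬dirty)): {q1, q3}.

{q1, q3}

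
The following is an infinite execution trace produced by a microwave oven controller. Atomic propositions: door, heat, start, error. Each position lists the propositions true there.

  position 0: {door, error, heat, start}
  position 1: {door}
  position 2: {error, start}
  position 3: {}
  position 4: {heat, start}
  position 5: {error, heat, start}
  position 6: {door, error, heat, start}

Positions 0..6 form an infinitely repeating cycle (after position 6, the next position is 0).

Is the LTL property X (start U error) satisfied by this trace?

The position after 0 is 1; start U error is false there.

Does not hold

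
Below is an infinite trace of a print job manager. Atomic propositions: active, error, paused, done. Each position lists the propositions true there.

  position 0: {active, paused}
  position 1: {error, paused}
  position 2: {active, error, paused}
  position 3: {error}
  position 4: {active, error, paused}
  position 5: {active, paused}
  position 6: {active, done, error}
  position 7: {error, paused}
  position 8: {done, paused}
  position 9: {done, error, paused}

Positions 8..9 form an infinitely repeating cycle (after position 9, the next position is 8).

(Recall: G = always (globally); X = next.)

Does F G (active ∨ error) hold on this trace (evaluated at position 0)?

G (active ∨ error) is false at every position 0..9, so it never becomes true and F G (active ∨ error) fails.

Does not hold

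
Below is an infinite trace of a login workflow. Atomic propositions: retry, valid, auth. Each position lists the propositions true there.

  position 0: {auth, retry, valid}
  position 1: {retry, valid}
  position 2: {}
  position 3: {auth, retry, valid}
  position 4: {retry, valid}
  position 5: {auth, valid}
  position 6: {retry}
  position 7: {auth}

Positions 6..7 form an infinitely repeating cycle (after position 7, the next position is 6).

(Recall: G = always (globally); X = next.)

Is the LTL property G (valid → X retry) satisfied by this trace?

valid → X retry must hold at every position from 0 onward. It fails at position 1, so G (valid → X retry) is false.
Positions where valid holds: 0, 1, 3, 4, 5.
Check X retry at each: 0→ok, 1→fails, 3→ok, 4→fails, 5→ok.

Violated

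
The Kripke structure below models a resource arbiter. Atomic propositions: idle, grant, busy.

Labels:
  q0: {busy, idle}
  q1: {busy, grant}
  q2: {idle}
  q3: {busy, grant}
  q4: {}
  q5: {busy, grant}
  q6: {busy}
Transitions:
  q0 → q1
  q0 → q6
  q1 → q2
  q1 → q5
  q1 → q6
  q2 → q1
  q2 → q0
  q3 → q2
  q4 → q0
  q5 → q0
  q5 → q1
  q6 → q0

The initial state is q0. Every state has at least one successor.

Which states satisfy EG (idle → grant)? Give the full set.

States satisfying idle → grant: {q1, q3, q4, q5, q6}.
States satisfying EG (idle → grant): {q1, q5}.

{q1, q5}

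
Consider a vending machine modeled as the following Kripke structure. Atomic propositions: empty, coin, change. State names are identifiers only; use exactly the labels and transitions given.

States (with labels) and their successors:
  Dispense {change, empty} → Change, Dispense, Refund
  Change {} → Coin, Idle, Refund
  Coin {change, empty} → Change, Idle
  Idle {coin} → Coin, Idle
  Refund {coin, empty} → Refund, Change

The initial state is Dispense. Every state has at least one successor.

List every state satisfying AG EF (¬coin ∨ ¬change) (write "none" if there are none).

{Dispense, Change, Coin, Idle, Refund}

States satisfying EF (¬coin ∨ ¬change): {Dispense, Change, Coin, Idle, Refund}.
States satisfying AG EF (¬coin ∨ ¬change): {Dispense, Change, Coin, Idle, Refund}.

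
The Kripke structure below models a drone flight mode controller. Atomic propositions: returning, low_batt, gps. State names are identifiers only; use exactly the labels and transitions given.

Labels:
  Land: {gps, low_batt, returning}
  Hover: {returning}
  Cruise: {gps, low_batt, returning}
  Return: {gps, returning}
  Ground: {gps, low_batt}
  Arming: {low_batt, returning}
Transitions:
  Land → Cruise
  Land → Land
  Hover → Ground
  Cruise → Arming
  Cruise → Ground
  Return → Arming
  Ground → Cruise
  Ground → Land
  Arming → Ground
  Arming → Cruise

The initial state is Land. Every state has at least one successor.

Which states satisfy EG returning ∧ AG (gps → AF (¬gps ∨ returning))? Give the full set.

States satisfying returning: {Land, Hover, Cruise, Return, Arming}.
States satisfying EG returning: {Land, Cruise, Return, Arming}.
States satisfying gps → AF (¬gps ∨ returning): {Land, Hover, Cruise, Return, Ground, Arming}.
States satisfying AG (gps → AF (¬gps ∨ returning)): {Land, Hover, Cruise, Return, Ground, Arming}.
States satisfying EG returning ∧ AG (gps → AF (¬gps ∨ returning)): {Land, Cruise, Return, Arming}.

{Land, Cruise, Return, Arming}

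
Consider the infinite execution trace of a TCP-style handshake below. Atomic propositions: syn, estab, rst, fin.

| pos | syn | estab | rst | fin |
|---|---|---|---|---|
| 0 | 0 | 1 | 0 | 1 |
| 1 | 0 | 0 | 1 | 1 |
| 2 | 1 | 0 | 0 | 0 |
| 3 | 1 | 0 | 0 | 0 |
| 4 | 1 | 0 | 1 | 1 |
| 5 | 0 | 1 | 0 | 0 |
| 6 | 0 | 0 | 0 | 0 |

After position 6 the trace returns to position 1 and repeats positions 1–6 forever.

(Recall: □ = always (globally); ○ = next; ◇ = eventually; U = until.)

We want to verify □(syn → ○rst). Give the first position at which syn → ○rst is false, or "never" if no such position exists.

2

Check syn → ○rst at each position in order: 0 ✓, 1 ✓.
At position 2 the labels are {syn} and the next position 3 has {syn}, so syn → ○rst is false there. This is the first violation.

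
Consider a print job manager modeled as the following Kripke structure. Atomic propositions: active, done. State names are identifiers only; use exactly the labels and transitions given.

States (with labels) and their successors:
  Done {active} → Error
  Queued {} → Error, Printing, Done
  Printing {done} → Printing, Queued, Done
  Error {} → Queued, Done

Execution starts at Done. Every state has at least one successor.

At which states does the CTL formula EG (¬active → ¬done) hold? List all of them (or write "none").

{Done, Queued, Error}

States satisfying ¬active → ¬done: {Done, Queued, Error}.
States satisfying EG (¬active → ¬done): {Done, Queued, Error}.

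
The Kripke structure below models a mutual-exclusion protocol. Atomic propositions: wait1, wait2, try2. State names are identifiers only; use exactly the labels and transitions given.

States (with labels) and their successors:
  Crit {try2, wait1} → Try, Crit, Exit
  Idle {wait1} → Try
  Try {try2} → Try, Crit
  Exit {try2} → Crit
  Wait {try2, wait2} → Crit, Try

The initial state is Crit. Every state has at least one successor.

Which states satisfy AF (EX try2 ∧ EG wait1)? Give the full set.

States satisfying EX try2 ∧ EG wait1: {Crit}.
States satisfying AF (EX try2 ∧ EG wait1): {Crit, Exit}.

{Crit, Exit}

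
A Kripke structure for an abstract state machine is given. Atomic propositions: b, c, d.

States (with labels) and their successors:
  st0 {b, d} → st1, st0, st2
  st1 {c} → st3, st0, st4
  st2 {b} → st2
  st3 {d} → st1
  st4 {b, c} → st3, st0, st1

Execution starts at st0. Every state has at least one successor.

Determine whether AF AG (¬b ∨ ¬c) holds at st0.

States satisfying AG (¬b ∨ ¬c): {st2}.
States satisfying AF AG (¬b ∨ ¬c): {st2}.
There is a path from st0 along which AG (¬b ∨ ¬c) never holds.
st0 ∉ Sat(AF AG (¬b ∨ ¬c)).

No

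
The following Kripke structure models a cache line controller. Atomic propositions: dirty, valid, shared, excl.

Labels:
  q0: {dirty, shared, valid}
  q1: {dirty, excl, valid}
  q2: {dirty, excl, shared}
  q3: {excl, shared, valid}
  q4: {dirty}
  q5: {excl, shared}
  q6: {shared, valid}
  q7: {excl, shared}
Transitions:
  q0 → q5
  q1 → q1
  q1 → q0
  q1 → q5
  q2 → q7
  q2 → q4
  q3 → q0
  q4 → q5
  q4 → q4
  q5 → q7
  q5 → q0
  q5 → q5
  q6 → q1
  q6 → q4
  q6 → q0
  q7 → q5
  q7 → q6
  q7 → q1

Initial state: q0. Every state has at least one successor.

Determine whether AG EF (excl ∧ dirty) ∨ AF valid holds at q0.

States satisfying EF (excl ∧ dirty): {q0, q1, q2, q3, q4, q5, q6, q7}.
States satisfying AG EF (excl ∧ dirty): {q0, q1, q2, q3, q4, q5, q6, q7}.
States satisfying valid: {q0, q1, q3, q6}.
States satisfying AF valid: {q0, q1, q3, q6}.
States satisfying AG EF (excl ∧ dirty) ∨ AF valid: {q0, q1, q2, q3, q4, q5, q6, q7}.
q0 ∈ Sat(AG EF (excl ∧ dirty) ∨ AF valid).

Holds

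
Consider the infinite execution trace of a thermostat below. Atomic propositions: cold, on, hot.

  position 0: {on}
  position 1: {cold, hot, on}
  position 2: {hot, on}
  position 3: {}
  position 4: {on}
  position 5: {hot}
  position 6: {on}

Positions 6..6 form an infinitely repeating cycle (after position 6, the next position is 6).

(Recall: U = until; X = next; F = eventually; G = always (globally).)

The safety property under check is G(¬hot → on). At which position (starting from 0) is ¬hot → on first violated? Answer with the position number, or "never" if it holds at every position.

Check ¬hot → on at each position in order: 0 ✓, 1 ✓, 2 ✓.
At position 3 the labels are {}, so ¬hot → on is false there. This is the first violation.

3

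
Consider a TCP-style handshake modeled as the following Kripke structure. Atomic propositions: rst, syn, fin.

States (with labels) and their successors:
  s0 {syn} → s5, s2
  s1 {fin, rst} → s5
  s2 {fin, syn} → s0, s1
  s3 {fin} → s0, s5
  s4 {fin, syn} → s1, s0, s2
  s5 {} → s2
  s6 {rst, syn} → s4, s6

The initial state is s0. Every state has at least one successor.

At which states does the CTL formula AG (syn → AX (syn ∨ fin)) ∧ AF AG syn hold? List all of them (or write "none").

States satisfying syn → AX (syn ∨ fin): {s1, s2, s3, s4, s5, s6}.
States satisfying AG (syn → AX (syn ∨ fin)): ∅.
States satisfying AG syn: ∅.
States satisfying AF AG syn: ∅.
States satisfying AG (syn → AX (syn ∨ fin)) ∧ AF AG syn: ∅.

none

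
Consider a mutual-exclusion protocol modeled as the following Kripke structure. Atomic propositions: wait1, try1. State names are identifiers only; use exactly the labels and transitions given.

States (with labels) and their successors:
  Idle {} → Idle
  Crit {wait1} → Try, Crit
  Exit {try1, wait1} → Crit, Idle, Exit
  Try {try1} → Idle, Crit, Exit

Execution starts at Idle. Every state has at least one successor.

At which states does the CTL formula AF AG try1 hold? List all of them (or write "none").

States satisfying AG try1: ∅.
States satisfying AF AG try1: ∅.

none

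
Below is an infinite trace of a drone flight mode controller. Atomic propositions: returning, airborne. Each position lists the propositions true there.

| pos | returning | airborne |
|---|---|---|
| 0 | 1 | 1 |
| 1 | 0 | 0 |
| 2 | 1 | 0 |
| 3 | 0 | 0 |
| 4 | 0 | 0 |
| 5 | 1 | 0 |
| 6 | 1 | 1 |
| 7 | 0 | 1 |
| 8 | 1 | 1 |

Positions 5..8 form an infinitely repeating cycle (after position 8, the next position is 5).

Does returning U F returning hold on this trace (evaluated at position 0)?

Holds

Walking from position 0: F returning first holds at position 0, and returning holds at every earlier position along the way, so returning U F returning holds.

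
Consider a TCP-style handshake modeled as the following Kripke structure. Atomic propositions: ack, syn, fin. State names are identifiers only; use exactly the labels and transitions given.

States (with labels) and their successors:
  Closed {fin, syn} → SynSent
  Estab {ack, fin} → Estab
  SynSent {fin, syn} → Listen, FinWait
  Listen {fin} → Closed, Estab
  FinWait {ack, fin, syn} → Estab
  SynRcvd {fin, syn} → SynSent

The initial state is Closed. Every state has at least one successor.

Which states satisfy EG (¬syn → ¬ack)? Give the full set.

{Closed, SynSent, Listen, SynRcvd}

States satisfying ¬syn → ¬ack: {Closed, SynSent, Listen, FinWait, SynRcvd}.
States satisfying EG (¬syn → ¬ack): {Closed, SynSent, Listen, SynRcvd}.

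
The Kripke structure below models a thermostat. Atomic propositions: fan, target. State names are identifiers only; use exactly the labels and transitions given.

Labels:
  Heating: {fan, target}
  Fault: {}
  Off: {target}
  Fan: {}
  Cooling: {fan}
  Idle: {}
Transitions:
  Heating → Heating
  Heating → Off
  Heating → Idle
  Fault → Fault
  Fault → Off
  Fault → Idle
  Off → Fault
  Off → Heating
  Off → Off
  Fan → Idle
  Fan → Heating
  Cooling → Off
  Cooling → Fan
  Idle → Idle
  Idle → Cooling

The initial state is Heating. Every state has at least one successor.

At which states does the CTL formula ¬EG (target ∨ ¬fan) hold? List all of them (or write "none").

States satisfying target ∨ ¬fan: {Heating, Fault, Off, Fan, Idle}.
States satisfying EG (target ∨ ¬fan): {Heating, Fault, Off, Fan, Idle}.
States satisfying ¬EG (target ∨ ¬fan): {Cooling}.

{Cooling}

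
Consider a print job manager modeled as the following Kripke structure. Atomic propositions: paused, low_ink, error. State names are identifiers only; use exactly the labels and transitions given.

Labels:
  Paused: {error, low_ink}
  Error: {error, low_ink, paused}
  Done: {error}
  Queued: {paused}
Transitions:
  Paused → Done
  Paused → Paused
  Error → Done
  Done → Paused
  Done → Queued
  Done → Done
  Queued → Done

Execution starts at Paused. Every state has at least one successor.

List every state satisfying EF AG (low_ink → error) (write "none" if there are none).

{Paused, Error, Done, Queued}

States satisfying AG (low_ink → error): {Paused, Error, Done, Queued}.
States satisfying EF AG (low_ink → error): {Paused, Error, Done, Queued}.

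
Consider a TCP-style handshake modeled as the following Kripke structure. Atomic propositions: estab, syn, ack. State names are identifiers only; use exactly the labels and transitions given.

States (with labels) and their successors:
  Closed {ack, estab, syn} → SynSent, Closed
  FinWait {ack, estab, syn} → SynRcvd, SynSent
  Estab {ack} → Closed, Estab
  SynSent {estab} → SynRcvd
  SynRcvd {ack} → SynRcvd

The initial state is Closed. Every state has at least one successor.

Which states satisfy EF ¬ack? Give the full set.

{Closed, FinWait, Estab, SynSent}

States satisfying ¬ack: {SynSent}.
States satisfying EF ¬ack: {Closed, FinWait, Estab, SynSent}.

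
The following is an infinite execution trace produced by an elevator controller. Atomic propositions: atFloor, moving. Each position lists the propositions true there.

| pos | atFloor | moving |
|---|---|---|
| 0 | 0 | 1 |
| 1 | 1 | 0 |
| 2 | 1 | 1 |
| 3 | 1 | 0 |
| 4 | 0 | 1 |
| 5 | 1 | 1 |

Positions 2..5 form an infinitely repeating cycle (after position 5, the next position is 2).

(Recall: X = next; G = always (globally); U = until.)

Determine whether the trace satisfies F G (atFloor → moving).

G (atFloor → moving) is false at every position 0..5, so it never becomes true and F G (atFloor → moving) fails.

Does not hold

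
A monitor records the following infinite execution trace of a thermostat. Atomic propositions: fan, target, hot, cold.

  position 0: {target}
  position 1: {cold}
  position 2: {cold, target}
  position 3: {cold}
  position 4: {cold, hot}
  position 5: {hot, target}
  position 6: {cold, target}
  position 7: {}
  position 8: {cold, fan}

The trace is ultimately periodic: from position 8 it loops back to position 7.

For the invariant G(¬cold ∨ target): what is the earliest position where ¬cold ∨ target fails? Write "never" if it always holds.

1

Check ¬cold ∨ target at each position in order: 0 ✓.
At position 1 the labels are {cold}, so ¬cold ∨ target is false there. This is the first violation.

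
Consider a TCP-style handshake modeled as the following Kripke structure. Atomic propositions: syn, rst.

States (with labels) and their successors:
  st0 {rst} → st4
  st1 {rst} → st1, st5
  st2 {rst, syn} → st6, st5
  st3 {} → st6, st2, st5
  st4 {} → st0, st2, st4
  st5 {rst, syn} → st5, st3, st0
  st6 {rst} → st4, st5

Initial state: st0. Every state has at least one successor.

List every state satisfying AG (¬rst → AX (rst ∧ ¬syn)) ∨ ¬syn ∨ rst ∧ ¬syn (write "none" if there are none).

States satisfying ¬rst → AX (rst ∧ ¬syn): {st0, st1, st2, st5, st6}.
States satisfying AG (¬rst → AX (rst ∧ ¬syn)): ∅.
States satisfying ¬syn: {st0, st1, st3, st4, st6}.
States satisfying rst ∧ ¬syn: {st0, st1, st6}.
States satisfying ¬syn ∨ rst ∧ ¬syn: {st0, st1, st3, st4, st6}.
States satisfying AG (¬rst → AX (rst ∧ ¬syn)) ∨ ¬syn ∨ rst ∧ ¬syn: {st0, st1, st3, st4, st6}.

{st0, st1, st3, st4, st6}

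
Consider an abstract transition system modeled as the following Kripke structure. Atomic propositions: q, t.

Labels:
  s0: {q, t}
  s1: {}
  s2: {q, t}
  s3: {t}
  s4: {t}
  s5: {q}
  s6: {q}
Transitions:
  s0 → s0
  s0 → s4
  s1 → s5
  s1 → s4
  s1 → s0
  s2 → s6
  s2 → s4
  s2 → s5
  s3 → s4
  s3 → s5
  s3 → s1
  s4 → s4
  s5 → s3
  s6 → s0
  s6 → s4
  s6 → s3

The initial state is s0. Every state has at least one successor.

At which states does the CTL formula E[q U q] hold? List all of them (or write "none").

{s0, s2, s5, s6}

States satisfying q: {s0, s2, s5, s6}.
States satisfying E[q U q]: {s0, s2, s5, s6}.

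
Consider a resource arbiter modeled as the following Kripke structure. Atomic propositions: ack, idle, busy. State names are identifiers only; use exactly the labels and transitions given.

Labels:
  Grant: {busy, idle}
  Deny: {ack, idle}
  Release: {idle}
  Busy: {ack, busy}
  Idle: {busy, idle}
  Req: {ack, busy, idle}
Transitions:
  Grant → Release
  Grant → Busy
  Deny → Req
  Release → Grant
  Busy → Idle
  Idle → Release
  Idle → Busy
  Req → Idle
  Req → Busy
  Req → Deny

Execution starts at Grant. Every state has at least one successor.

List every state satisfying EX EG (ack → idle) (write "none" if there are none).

{Grant, Deny, Release, Busy, Idle, Req}

States satisfying EG (ack → idle): {Grant, Deny, Release, Idle, Req}.
States satisfying EX EG (ack → idle): {Grant, Deny, Release, Busy, Idle, Req}.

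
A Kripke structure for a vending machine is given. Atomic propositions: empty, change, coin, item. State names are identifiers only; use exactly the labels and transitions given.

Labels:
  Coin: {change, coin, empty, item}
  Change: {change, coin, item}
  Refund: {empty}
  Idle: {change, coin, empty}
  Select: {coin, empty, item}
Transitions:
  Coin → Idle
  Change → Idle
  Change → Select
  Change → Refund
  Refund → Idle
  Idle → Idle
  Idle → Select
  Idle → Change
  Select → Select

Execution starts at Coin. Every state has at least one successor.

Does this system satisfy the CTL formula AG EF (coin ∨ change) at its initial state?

Yes

States satisfying EF (coin ∨ change): {Coin, Change, Refund, Idle, Select}.
States satisfying AG EF (coin ∨ change): {Coin, Change, Refund, Idle, Select}.
Every state reachable from Coin satisfies EF (coin ∨ change).
Coin ∈ Sat(AG EF (coin ∨ change)).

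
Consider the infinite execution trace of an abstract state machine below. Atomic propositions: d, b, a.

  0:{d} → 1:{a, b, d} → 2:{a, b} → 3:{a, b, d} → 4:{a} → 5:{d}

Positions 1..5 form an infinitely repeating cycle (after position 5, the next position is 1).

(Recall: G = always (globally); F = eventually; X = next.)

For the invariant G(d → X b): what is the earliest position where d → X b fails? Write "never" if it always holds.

Check d → X b at each position in order: 0 ✓, 1 ✓, 2 ✓.
At position 3 the labels are {a, b, d} and the next position 4 has {a}, so d → X b is false there. This is the first violation.

3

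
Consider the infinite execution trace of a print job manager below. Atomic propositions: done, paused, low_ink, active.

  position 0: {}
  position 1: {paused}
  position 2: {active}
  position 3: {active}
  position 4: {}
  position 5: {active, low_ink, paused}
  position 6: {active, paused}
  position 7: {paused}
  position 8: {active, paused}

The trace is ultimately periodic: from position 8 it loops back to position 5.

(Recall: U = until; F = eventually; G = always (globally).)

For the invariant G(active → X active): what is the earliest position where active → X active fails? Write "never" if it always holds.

3

Check active → X active at each position in order: 0 ✓, 1 ✓, 2 ✓.
At position 3 the labels are {active} and the next position 4 has {}, so active → X active is false there. This is the first violation.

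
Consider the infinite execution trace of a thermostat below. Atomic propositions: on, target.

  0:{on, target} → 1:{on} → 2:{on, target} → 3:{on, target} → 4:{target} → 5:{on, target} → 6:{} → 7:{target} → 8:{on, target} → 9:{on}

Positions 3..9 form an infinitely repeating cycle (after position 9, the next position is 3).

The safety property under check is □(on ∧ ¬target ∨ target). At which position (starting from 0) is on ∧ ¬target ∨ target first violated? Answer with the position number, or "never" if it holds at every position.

Check on ∧ ¬target ∨ target at each position in order: 0 ✓, 1 ✓, 2 ✓, 3 ✓, 4 ✓, 5 ✓.
At position 6 the labels are {}, so on ∧ ¬target ∨ target is false there. This is the first violation.

6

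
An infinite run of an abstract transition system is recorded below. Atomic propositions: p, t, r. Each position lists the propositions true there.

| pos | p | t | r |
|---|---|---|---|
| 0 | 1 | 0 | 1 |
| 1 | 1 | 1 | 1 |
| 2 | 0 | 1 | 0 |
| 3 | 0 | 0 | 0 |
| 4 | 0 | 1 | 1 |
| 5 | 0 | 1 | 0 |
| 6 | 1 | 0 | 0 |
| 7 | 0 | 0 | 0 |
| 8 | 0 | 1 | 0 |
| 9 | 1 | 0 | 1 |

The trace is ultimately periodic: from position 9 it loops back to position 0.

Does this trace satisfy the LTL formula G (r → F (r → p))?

Holds

r → F (r → p) holds at every position 0..9, and those are all positions ever visited, so G (r → F (r → p)) holds.
Positions where r holds: 0, 1, 4, 9.
Check F (r → p) at each: 0→ok, 1→ok, 4→ok, 9→ok.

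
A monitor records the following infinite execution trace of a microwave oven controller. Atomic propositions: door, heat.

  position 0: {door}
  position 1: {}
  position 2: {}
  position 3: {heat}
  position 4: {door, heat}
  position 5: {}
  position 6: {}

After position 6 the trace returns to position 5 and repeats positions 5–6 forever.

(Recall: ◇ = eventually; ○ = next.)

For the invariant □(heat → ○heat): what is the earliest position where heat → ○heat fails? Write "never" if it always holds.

Check heat → ○heat at each position in order: 0 ✓, 1 ✓, 2 ✓, 3 ✓.
At position 4 the labels are {door, heat} and the next position 5 has {}, so heat → ○heat is false there. This is the first violation.

4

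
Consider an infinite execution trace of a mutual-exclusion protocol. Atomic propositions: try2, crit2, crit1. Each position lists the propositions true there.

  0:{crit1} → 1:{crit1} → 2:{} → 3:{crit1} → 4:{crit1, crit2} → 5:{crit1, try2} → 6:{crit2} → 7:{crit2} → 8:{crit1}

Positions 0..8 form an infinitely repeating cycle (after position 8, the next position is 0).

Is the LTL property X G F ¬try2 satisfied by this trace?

Yes

The position after 0 is 1; G F ¬try2 is true there.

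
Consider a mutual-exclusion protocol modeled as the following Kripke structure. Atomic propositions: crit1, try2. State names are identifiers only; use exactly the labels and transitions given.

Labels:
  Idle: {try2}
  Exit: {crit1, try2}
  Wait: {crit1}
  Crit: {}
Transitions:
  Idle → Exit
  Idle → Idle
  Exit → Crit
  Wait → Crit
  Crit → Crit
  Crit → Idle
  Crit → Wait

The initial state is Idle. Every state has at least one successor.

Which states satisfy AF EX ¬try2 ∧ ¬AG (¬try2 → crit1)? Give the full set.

States satisfying EX ¬try2: {Exit, Wait, Crit}.
States satisfying AF EX ¬try2: {Exit, Wait, Crit}.
States satisfying ¬try2 → crit1: {Idle, Exit, Wait}.
States satisfying AG (¬try2 → crit1): ∅.
States satisfying ¬AG (¬try2 → crit1): {Idle, Exit, Wait, Crit}.
States satisfying AF EX ¬try2 ∧ ¬AG (¬try2 → crit1): {Exit, Wait, Crit}.

{Exit, Wait, Crit}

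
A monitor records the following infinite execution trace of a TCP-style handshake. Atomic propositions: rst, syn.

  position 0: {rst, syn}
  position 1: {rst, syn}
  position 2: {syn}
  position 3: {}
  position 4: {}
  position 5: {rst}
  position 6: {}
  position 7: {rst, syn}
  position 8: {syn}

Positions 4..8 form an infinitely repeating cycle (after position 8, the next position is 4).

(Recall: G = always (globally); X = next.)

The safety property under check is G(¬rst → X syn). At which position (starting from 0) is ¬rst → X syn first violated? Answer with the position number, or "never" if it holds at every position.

2

Check ¬rst → X syn at each position in order: 0 ✓, 1 ✓.
At position 2 the labels are {syn} and the next position 3 has {}, so ¬rst → X syn is false there. This is the first violation.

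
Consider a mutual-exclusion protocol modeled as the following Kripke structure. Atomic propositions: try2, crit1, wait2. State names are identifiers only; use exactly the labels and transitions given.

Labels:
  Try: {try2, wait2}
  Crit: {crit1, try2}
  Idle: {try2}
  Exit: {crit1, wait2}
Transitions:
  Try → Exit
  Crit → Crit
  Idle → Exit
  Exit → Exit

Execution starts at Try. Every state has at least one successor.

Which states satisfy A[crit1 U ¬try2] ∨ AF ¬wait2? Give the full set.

States satisfying crit1: {Crit, Exit}.
States satisfying ¬try2: {Exit}.
States satisfying A[crit1 U ¬try2]: {Exit}.
States satisfying ¬wait2: {Crit, Idle}.
States satisfying AF ¬wait2: {Crit, Idle}.
States satisfying A[crit1 U ¬try2] ∨ AF ¬wait2: {Crit, Idle, Exit}.

{Crit, Idle, Exit}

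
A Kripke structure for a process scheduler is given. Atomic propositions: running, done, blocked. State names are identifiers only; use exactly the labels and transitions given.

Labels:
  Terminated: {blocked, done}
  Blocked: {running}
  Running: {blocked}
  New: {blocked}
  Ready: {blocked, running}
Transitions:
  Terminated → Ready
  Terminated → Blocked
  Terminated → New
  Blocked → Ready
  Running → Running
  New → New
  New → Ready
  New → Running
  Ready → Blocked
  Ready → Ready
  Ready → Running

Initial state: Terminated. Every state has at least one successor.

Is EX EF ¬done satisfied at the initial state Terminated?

States satisfying EF ¬done: {Terminated, Blocked, Running, New, Ready}.
States satisfying EX EF ¬done: {Terminated, Blocked, Running, New, Ready}.
Terminated ∈ Sat(EX EF ¬done).

Holds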